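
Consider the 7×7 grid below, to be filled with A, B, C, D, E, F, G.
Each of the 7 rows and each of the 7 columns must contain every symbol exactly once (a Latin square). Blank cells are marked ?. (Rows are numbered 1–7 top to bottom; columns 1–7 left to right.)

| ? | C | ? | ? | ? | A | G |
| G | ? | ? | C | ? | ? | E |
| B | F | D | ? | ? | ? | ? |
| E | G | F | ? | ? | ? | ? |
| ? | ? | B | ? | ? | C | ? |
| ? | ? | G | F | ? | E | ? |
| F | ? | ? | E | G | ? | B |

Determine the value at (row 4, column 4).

D

Row 1, column 1: row 1 has {A, C, G} and column 1 has {B, E, F, G}, leaving only D.
Row 1, column 3: row 1 has {A, C, D, G} and column 3 has {B, D, F, G}, leaving only E.
Row 1, column 4: row 1 has {A, C, D, E, G} and column 4 has {C, E, F}, leaving only B.
Row 1, column 5: row 1 has {A, B, C, D, E, G} and column 5 has {G}, leaving only F.
Row 2, column 3: row 2 has {C, E, G} and column 3 has {B, D, E, F, G}, leaving only A.
Row 3, column 6: row 3 has {B, D, F} and column 6 has {A, C, E}, leaving only G.
Row 3, column 4: row 3 has {B, D, F, G} and column 4 has {B, C, E, F}, leaving only A.
Row 4 already has {E, F, G} and column 4 already has {A, B, C, E, F}, so row 4, column 4 must be D.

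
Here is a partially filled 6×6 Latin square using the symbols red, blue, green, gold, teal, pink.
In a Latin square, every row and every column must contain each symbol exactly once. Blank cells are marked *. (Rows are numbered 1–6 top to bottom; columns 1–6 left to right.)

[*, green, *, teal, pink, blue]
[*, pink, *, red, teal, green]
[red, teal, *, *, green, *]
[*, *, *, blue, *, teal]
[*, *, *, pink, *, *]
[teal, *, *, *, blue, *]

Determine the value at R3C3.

Row 1, column 1: row 1 has {blue, green, teal, pink} and column 1 has {red, teal}, leaving only gold.
Row 1, column 3: row 1 has {blue, green, gold, teal, pink} and column 3 has {}, leaving only red.
Row 2, column 1: row 2 has {red, green, teal, pink} and column 1 has {red, gold, teal}, leaving only blue.
Row 2, column 3: row 2 has {red, blue, green, teal, pink} and column 3 has {red}, leaving only gold.
Row 3, column 4: row 3 has {red, green, teal} and column 4 has {red, blue, teal, pink}, leaving only gold.
Row 3, column 6: row 3 has {red, green, gold, teal} and column 6 has {blue, green, teal}, leaving only pink.
Row 3 already has {red, green, gold, teal, pink} and column 3 already has {red, gold}, so row 3, column 3 must be blue.

blue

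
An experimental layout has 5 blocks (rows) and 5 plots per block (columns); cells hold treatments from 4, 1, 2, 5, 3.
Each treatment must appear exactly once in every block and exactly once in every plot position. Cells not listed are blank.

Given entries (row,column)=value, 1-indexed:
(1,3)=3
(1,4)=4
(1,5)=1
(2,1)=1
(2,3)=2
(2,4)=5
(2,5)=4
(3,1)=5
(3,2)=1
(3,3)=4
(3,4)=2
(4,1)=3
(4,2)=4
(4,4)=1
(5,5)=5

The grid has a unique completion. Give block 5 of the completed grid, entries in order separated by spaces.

4 2 1 3 5

Block 5, plot 3: block 5 has {5} and plot 3 has {4, 2, 3}, leaving only 1.
Block 5, plot 4: block 5 has {1, 5} and plot 4 has {4, 1, 2, 5}, leaving only 3.
Block 5, plot 2: block 5 has {1, 5, 3} and plot 2 has {4, 1}, leaving only 2.
Block 5, plot 1: block 5 has {1, 2, 5, 3} and plot 1 has {1, 5, 3}, leaving only 4.
So block 5 reads: 4 2 1 3 5.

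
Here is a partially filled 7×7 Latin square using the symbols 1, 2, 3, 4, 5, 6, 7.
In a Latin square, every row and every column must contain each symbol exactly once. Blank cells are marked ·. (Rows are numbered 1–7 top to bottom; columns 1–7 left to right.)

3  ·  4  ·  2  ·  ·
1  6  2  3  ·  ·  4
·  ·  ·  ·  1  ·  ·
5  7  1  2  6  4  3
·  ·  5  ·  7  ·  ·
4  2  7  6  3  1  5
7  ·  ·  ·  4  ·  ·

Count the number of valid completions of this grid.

10

Row 1, column 2: eliminating its row and column leaves {1, 5}.
Row 1, column 4: eliminating its row and column leaves {1, 5, 7}.
Row 1, column 6: eliminating its row and column leaves {5, 6, 7}.
Row 1, column 7: eliminating its row and column leaves {1, 6, 7}.
Row 2, column 5: eliminating its row and column leaves {5}.
Row 2, column 6: eliminating its row and column leaves {5, 7}.
Row 3, column 1: eliminating its row and column leaves {2, 6}.
Row 3, column 2: eliminating its row and column leaves {3, 4, 5}.
Row 3, column 3: eliminating its row and column leaves {3, 6}.
Row 3, column 4: eliminating its row and column leaves {4, 5, 7}.
Row 3, column 6: eliminating its row and column leaves {2, 3, 5, 6, 7}.
Row 3, column 7: eliminating its row and column leaves {2, 6, 7}.
Row 5, column 1: eliminating its row and column leaves {2, 6}.
Row 5, column 2: eliminating its row and column leaves {1, 3, 4}.
Row 5, column 4: eliminating its row and column leaves {1, 4}.
Row 5, column 6: eliminating its row and column leaves {2, 3, 6}.
Row 5, column 7: eliminating its row and column leaves {1, 2, 6}.
Row 7, column 2: eliminating its row and column leaves {1, 3, 5}.
Row 7, column 3: eliminating its row and column leaves {3, 6}.
Row 7, column 4: eliminating its row and column leaves {1, 5}.
Row 7, column 6: eliminating its row and column leaves {2, 3, 5, 6}.
Row 7, column 7: eliminating its row and column leaves {1, 2, 6}.
Enumerating the assignments across these blanks that avoid any row or column repeat gives 10 completions.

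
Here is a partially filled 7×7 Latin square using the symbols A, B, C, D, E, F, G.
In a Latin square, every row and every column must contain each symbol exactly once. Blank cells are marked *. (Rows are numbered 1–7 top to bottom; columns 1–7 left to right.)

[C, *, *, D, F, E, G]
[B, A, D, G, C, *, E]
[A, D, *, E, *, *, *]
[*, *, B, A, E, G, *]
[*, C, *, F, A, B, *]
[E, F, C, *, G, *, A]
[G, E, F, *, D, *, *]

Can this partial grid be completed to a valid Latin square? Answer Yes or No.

Row 4, column 2: row 4 together with column 2 already contain {A, B, C, D, E, F, G} — every symbol — so nothing can go there. The grid has no valid completion.

No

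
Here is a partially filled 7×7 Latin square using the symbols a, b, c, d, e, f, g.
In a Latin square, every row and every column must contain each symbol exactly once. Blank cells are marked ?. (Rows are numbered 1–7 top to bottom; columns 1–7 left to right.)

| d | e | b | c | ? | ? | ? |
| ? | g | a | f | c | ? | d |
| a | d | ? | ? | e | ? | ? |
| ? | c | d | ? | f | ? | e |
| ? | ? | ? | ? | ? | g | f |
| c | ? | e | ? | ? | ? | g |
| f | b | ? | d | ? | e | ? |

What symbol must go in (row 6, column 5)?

b

Row 1, column 7: row 1 has {b, c, d, e} and column 7 has {d, e, f, g}, leaving only a.
Row 1, column 5: row 1 has {a, b, c, d, e} and column 5 has {c, e, f}, leaving only g.
Row 1, column 6: row 1 has {a, b, c, d, e, g} and column 6 has {e, g}, leaving only f.
Row 2, column 6: row 2 has {a, c, d, f, g} and column 6 has {e, f, g}, leaving only b.
Row 2, column 1: row 2 has {a, b, c, d, f, g} and column 1 has {a, c, d, f}, leaving only e.
Row 3, column 6: row 3 has {a, d, e} and column 6 has {b, e, f, g}, leaving only c.
Row 3, column 7: row 3 has {a, c, d, e} and column 7 has {a, d, e, f, g}, leaving only b.
Row 3, column 4: row 3 has {a, b, c, d, e} and column 4 has {c, d, f}, leaving only g.
Row 3, column 3: row 3 has {a, b, c, d, e, g} and column 3 has {a, b, d, e}, leaving only f.
Row 4, column 6: row 4 has {c, d, e, f} and column 6 has {b, c, e, f, g}, leaving only a.
Row 4, column 4: row 4 has {a, c, d, e, f} and column 4 has {c, d, f, g}, leaving only b.
Row 4, column 1: row 4 has {a, b, c, d, e, f} and column 1 has {a, c, d, e, f}, leaving only g.
Row 5, column 1: row 5 has {f, g} and column 1 has {a, c, d, e, f, g}, leaving only b.
Row 5, column 2: row 5 has {b, f, g} and column 2 has {b, c, d, e, g}, leaving only a.
Row 5, column 3: row 5 has {a, b, f, g} and column 3 has {a, b, d, e, f}, leaving only c.
Row 5, column 4: row 5 has {a, b, c, f, g} and column 4 has {b, c, d, f, g}, leaving only e.
Row 5, column 5: row 5 has {a, b, c, e, f, g} and column 5 has {c, e, f, g}, leaving only d.
Row 6, column 2: row 6 has {c, e, g} and column 2 has {a, b, c, d, e, g}, leaving only f.
Row 6, column 4: row 6 has {c, e, f, g} and column 4 has {b, c, d, e, f, g}, leaving only a.
Row 6 already has {a, c, e, f, g} and column 5 already has {c, d, e, f, g}, so row 6, column 5 must be b.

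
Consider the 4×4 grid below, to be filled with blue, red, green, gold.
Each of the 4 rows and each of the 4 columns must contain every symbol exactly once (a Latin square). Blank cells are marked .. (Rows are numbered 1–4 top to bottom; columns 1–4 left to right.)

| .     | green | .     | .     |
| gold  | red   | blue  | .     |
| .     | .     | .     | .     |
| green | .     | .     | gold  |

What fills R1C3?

Row 2, column 4: row 2 has {blue, red, gold} and column 4 has {gold}, leaving only green.
Row 4, column 2: row 4 has {green, gold} and column 2 has {red, green}, leaving only blue.
Row 3, column 2: row 3 has {} and column 2 has {blue, red, green}, leaving only gold.
Row 4, column 3: row 4 has {blue, green, gold} and column 3 has {blue}, leaving only red.
Row 1 already has {green} and column 3 already has {blue, red}, so row 1, column 3 must be gold.

gold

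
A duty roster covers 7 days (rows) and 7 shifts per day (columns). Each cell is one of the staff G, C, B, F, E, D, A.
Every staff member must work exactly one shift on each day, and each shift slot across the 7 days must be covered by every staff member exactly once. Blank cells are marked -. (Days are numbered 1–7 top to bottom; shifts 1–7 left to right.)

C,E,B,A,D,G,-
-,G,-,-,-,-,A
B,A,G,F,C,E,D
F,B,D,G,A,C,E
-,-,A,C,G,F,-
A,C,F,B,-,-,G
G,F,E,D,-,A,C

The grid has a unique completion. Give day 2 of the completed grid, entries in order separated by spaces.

Day 2, shift 3: day 2 has {G, A} and shift 3 has {G, B, F, E, D, A}, leaving only C.
Day 2, shift 4: day 2 has {G, C, A} and shift 4 has {G, C, B, F, D, A}, leaving only E.
Day 2, shift 1: day 2 has {G, C, E, A} and shift 1 has {G, C, B, F, A}, leaving only D.
Day 2, shift 6: day 2 has {G, C, E, D, A} and shift 6 has {G, C, F, E, A}, leaving only B.
Day 2, shift 5: day 2 has {G, C, B, E, D, A} and shift 5 has {G, C, D, A}, leaving only F.
So day 2 reads: D G C E F B A.

D G C E F B A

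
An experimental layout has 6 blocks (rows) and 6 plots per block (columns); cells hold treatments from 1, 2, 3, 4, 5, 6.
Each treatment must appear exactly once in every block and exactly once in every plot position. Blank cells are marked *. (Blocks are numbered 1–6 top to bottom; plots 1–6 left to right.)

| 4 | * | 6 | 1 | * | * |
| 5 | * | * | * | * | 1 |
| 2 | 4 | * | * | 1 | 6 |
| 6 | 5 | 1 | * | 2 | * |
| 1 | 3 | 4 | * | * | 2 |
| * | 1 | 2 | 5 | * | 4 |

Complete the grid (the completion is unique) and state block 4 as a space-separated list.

6 5 1 4 2 3

Block 4, plot 6: block 4 has {1, 2, 5, 6} and plot 6 has {1, 2, 4, 6}, leaving only 3.
Block 4, plot 4: block 4 has {1, 2, 3, 5, 6} and plot 4 has {1, 5}, leaving only 4.
So block 4 reads: 6 5 1 4 2 3.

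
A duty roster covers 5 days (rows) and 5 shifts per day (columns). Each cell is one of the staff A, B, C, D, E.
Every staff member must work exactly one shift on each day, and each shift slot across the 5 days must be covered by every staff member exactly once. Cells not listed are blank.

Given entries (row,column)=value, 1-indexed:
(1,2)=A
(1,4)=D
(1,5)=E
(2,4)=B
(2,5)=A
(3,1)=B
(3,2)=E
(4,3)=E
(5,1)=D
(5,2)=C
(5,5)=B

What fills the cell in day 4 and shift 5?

Day 1, shift 1: day 1 has {A, D, E} and shift 1 has {B, D}, leaving only C.
Day 1, shift 3: day 1 has {A, C, D, E} and shift 3 has {E}, leaving only B.
Day 2, shift 1: day 2 has {A, B} and shift 1 has {B, C, D}, leaving only E.
Day 2, shift 2: day 2 has {A, B, E} and shift 2 has {A, C, E}, leaving only D.
Day 2, shift 3: day 2 has {A, B, D, E} and shift 3 has {B, E}, leaving only C.
Day 4, shift 1: day 4 has {E} and shift 1 has {B, C, D, E}, leaving only A.
Day 4, shift 2: day 4 has {A, E} and shift 2 has {A, C, D, E}, leaving only B.
Day 4, shift 4: day 4 has {A, B, E} and shift 4 has {B, D}, leaving only C.
Day 4 already has {A, B, C, E} and shift 5 already has {A, B, E}, so day 4, shift 5 must be D.

D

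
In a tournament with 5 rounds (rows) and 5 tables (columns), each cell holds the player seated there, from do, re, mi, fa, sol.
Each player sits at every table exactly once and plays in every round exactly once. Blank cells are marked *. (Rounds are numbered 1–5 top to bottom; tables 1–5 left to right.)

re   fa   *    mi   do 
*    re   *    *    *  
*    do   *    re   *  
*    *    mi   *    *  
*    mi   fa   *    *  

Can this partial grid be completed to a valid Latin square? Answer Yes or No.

Round 1, table 3: round 1 has {do, re, mi, fa} and table 3 has {mi, fa}, so it must be sol.
Now round 3, table 3: round 3 together with table 3 already contain {do, re, mi, fa, sol} — every symbol — so nothing can go there. The grid has no valid completion.

No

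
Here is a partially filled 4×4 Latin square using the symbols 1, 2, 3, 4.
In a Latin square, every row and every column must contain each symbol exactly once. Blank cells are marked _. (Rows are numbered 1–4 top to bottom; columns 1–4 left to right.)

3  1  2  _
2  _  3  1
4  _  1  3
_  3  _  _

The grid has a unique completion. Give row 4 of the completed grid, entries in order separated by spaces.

1 3 4 2

Row 4, column 1: row 4 has {3} and column 1 has {2, 3, 4}, leaving only 1.
Row 4, column 3: row 4 has {1, 3} and column 3 has {1, 2, 3}, leaving only 4.
Row 4, column 4: row 4 has {1, 3, 4} and column 4 has {1, 3}, leaving only 2.
So row 4 reads: 1 3 4 2.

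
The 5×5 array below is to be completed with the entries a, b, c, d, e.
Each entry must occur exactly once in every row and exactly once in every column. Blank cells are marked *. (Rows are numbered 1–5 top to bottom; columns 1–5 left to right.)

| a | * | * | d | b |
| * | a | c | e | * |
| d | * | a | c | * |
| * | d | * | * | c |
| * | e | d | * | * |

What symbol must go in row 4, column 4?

a

Row 1, column 2: row 1 has {a, b, d} and column 2 has {a, d, e}, leaving only c.
Row 1, column 3: row 1 has {a, b, c, d} and column 3 has {a, c, d}, leaving only e.
Row 2, column 1: row 2 has {a, c, e} and column 1 has {a, d}, leaving only b.
Row 2, column 5: row 2 has {a, b, c, e} and column 5 has {b, c}, leaving only d.
Row 3, column 2: row 3 has {a, c, d} and column 2 has {a, c, d, e}, leaving only b.
Row 3, column 5: row 3 has {a, b, c, d} and column 5 has {b, c, d}, leaving only e.
Row 4, column 1: row 4 has {c, d} and column 1 has {a, b, d}, leaving only e.
Row 4, column 3: row 4 has {c, d, e} and column 3 has {a, c, d, e}, leaving only b.
Row 4 already has {b, c, d, e} and column 4 already has {c, d, e}, so row 4, column 4 must be a.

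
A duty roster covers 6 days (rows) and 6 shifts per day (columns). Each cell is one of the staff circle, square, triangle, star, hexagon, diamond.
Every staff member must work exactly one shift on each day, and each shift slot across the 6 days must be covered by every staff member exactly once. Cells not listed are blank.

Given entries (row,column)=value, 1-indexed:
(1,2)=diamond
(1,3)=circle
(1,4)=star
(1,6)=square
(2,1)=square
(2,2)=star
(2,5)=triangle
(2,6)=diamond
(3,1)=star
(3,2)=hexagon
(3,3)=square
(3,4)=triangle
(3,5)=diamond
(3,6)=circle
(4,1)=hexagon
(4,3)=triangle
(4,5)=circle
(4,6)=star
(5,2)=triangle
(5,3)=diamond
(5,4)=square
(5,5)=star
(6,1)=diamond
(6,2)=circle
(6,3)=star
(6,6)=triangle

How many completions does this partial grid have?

1

Day 1, shift 1: eliminating its day and shift leaves {triangle}.
Day 1, shift 5: eliminating its day and shift leaves {hexagon}.
Day 2, shift 3: eliminating its day and shift leaves {hexagon}.
Day 2, shift 4: eliminating its day and shift leaves {circle, hexagon}.
Day 4, shift 2: eliminating its day and shift leaves {square}.
Day 4, shift 4: eliminating its day and shift leaves {diamond}.
Day 5, shift 1: eliminating its day and shift leaves {circle}.
Day 5, shift 6: eliminating its day and shift leaves {hexagon}.
Day 6, shift 4: eliminating its day and shift leaves {hexagon}.
Day 6, shift 5: eliminating its day and shift leaves {square, hexagon}.
Only one assignment across all blanks avoids any day or shift repeat, giving 1 completion.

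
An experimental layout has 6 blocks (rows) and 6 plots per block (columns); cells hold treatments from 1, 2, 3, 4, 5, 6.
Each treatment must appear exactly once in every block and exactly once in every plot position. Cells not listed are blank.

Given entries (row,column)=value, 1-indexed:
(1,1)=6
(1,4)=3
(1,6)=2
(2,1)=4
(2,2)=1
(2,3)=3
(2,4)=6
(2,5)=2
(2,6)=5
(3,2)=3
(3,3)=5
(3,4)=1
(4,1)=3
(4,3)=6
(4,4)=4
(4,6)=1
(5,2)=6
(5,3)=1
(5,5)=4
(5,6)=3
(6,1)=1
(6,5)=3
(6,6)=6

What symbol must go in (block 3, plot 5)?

Block 3 already has {1, 3, 5} and plot 5 already has {2, 3, 4}, so block 3, plot 5 must be 6.

6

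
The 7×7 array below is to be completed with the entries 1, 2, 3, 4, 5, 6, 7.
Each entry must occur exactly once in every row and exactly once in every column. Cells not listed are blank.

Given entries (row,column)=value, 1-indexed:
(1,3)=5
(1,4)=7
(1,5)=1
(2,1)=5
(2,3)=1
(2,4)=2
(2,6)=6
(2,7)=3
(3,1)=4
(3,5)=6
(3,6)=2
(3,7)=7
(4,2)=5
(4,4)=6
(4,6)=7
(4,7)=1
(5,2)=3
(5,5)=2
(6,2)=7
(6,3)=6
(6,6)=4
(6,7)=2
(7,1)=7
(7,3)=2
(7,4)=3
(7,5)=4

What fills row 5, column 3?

7

Row 1, column 6: row 1 has {1, 5, 7} and column 6 has {2, 4, 6, 7}, leaving only 3.
Row 2, column 2: row 2 has {1, 2, 3, 5, 6} and column 2 has {3, 5, 7}, leaving only 4.
Row 2, column 5: row 2 has {1, 2, 3, 4, 5, 6} and column 5 has {1, 2, 4, 6}, leaving only 7.
Row 3, column 2: row 3 has {2, 4, 6, 7} and column 2 has {3, 4, 5, 7}, leaving only 1.
Row 3, column 3: row 3 has {1, 2, 4, 6, 7} and column 3 has {1, 2, 5, 6}, leaving only 3.
Row 3, column 4: row 3 has {1, 2, 3, 4, 6, 7} and column 4 has {2, 3, 6, 7}, leaving only 5.
Row 4, column 3: row 4 has {1, 5, 6, 7} and column 3 has {1, 2, 3, 5, 6}, leaving only 4.
Row 5 already has {2, 3} and column 3 already has {1, 2, 3, 4, 5, 6}, so row 5, column 3 must be 7.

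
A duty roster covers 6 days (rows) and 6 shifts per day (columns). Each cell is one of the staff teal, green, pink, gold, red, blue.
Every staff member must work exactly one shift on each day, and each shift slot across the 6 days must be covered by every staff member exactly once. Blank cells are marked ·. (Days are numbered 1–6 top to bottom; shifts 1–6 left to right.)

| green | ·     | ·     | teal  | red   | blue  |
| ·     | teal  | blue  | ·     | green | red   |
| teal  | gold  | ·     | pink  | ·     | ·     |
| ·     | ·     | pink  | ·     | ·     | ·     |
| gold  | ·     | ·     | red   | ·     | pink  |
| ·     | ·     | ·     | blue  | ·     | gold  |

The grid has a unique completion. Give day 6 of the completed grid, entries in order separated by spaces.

red green teal blue pink gold

Day 1, shift 2: day 1 has {teal, green, red, blue} and shift 2 has {teal, gold}, leaving only pink.
Day 1, shift 3: day 1 has {teal, green, pink, red, blue} and shift 3 has {pink, blue}, leaving only gold.
Day 2, shift 1: day 2 has {teal, green, red, blue} and shift 1 has {teal, green, gold}, leaving only pink.
Day 6, shift 1: day 6 has {gold, blue} and shift 1 has {teal, green, pink, gold}, leaving only red.
Day 6, shift 2: day 6 has {gold, red, blue} and shift 2 has {teal, pink, gold}, leaving only green.
Day 6, shift 3: day 6 has {green, gold, red, blue} and shift 3 has {pink, gold, blue}, leaving only teal.
Day 6, shift 5: day 6 has {teal, green, gold, red, blue} and shift 5 has {green, red}, leaving only pink.
So day 6 reads: red green teal blue pink gold.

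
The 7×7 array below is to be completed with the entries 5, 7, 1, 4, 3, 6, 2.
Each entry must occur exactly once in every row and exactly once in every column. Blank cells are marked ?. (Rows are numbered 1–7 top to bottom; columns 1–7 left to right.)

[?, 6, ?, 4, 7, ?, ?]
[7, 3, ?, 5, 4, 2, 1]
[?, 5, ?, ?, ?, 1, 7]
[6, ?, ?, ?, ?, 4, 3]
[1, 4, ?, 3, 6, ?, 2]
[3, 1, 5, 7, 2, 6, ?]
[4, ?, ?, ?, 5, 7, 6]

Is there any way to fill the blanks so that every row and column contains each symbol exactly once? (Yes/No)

No

Row 1, column 7: row 1 has {7, 4, 6} and column 7 has {7, 1, 3, 6, 2}, so it must be 5.
Row 1, column 1: row 1 has {5, 7, 4, 6} and column 1 has {7, 1, 4, 3, 6}, so it must be 2.
Now row 3, column 1: row 3 together with column 1 already contain {5, 7, 1, 4, 3, 6, 2} — every symbol — so nothing can go there. The grid has no valid completion.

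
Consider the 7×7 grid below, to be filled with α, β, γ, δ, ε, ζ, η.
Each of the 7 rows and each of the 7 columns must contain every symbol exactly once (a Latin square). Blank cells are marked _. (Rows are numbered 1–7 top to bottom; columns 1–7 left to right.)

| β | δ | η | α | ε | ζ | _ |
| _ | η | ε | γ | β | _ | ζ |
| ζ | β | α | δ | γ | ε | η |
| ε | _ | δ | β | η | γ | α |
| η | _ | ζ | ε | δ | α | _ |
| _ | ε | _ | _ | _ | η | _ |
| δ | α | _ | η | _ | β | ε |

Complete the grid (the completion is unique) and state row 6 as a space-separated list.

Row 6, column 4: row 6 has {ε, η} and column 4 has {α, β, γ, δ, ε, η}, leaving only ζ.
Row 6, column 5: row 6 has {ε, ζ, η} and column 5 has {β, γ, δ, ε, η}, leaving only α.
Row 6, column 1: row 6 has {α, ε, ζ, η} and column 1 has {β, δ, ε, ζ, η}, leaving only γ.
Row 6, column 3: row 6 has {α, γ, ε, ζ, η} and column 3 has {α, δ, ε, ζ, η}, leaving only β.
Row 6, column 7: row 6 has {α, β, γ, ε, ζ, η} and column 7 has {α, ε, ζ, η}, leaving only δ.
So row 6 reads: γ ε β ζ α η δ.

γ ε β ζ α η δ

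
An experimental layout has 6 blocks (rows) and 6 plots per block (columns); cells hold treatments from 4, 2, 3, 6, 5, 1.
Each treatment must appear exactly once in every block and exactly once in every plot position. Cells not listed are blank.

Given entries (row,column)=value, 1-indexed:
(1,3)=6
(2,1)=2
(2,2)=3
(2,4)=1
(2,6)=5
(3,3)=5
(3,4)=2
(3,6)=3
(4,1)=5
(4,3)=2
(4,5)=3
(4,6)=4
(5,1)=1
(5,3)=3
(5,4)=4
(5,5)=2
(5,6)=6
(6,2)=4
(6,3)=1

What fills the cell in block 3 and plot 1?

Block 2, plot 3: block 2 has {2, 3, 5, 1} and plot 3 has {2, 3, 6, 5, 1}, leaving only 4.
Block 2, plot 5: block 2 has {4, 2, 3, 5, 1} and plot 5 has {2, 3}, leaving only 6.
Block 4, plot 4: block 4 has {4, 2, 3, 5} and plot 4 has {4, 2, 1}, leaving only 6.
Block 4, plot 2: block 4 has {4, 2, 3, 6, 5} and plot 2 has {4, 3}, leaving only 1.
Block 3, plot 2: block 3 has {2, 3, 5} and plot 2 has {4, 3, 1}, leaving only 6.
Block 3 already has {2, 3, 6, 5} and plot 1 already has {2, 5, 1}, so block 3, plot 1 must be 4.

4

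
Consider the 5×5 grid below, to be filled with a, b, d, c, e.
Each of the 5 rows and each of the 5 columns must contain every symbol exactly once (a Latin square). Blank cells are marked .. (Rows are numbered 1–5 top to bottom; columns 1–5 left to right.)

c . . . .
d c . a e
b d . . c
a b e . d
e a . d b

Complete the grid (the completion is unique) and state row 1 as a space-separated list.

c e d b a

Row 1, column 2: row 1 has {c} and column 2 has {a, b, d, c}, leaving only e.
Row 1, column 4: row 1 has {c, e} and column 4 has {a, d}, leaving only b.
Row 1, column 5: row 1 has {b, c, e} and column 5 has {b, d, c, e}, leaving only a.
Row 1, column 3: row 1 has {a, b, c, e} and column 3 has {e}, leaving only d.
So row 1 reads: c e d b a.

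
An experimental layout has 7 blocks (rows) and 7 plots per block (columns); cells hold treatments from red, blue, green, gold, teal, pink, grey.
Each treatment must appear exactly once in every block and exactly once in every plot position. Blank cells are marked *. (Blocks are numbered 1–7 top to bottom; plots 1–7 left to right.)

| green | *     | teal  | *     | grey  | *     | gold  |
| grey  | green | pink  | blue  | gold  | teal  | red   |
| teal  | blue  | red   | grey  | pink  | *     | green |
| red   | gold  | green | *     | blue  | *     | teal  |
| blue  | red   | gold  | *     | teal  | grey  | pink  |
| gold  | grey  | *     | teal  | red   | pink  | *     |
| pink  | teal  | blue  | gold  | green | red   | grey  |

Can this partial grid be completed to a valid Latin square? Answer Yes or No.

No

Block 4, plot 6: block 4 together with plot 6 already contain {red, blue, green, gold, teal, pink, grey} — every symbol — so nothing can go there. The grid has no valid completion.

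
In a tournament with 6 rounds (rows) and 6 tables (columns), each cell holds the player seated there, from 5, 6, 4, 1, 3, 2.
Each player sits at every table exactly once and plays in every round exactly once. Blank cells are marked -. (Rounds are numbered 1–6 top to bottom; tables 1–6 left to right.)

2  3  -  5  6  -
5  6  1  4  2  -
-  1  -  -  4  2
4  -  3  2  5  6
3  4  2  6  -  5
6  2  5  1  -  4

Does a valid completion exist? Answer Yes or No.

No

Round 3, table 1: round 3 together with table 1 already contain {5, 6, 4, 1, 3, 2} — every symbol — so nothing can go there. The grid has no valid completion.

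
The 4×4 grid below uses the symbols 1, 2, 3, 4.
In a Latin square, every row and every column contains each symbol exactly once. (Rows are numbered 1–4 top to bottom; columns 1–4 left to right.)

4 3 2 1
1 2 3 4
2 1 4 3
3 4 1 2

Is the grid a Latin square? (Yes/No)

Each row is a permutation of the 4 symbols, and so is each column.

Yes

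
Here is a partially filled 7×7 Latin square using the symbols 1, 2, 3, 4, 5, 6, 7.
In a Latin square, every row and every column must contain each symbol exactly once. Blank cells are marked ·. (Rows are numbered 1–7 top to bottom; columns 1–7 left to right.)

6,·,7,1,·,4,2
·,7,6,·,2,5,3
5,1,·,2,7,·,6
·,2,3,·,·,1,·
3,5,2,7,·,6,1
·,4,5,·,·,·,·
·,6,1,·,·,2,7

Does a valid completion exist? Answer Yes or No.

Row 6, column 7: row 6 together with column 7 already contain {1, 2, 3, 4, 5, 6, 7} — every symbol — so nothing can go there. The grid has no valid completion.

No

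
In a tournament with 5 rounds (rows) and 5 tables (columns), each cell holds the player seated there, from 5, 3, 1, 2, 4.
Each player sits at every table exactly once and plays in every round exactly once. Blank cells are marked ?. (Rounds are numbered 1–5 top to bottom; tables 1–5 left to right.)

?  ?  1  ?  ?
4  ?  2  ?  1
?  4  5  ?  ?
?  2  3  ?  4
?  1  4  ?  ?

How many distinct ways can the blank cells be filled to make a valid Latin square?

Round 1, table 1: eliminating its round and table leaves {5, 3, 2}.
Round 1, table 2: eliminating its round and table leaves {5, 3}.
Round 1, table 4: eliminating its round and table leaves {5, 3, 2, 4}.
Round 1, table 5: eliminating its round and table leaves {5, 3, 2}.
Round 2, table 2: eliminating its round and table leaves {5, 3}.
Round 2, table 4: eliminating its round and table leaves {5, 3}.
Round 3, table 1: eliminating its round and table leaves {3, 1, 2}.
Round 3, table 4: eliminating its round and table leaves {3, 1, 2}.
Round 3, table 5: eliminating its round and table leaves {3, 2}.
Round 4, table 1: eliminating its round and table leaves {5, 1}.
Round 4, table 4: eliminating its round and table leaves {5, 1}.
Round 5, table 1: eliminating its round and table leaves {5, 3, 2}.
Round 5, table 4: eliminating its round and table leaves {5, 3, 2}.
Round 5, table 5: eliminating its round and table leaves {5, 3, 2}.
Enumerating the assignments across these blanks that avoid any round or table repeat gives 5 completions.

5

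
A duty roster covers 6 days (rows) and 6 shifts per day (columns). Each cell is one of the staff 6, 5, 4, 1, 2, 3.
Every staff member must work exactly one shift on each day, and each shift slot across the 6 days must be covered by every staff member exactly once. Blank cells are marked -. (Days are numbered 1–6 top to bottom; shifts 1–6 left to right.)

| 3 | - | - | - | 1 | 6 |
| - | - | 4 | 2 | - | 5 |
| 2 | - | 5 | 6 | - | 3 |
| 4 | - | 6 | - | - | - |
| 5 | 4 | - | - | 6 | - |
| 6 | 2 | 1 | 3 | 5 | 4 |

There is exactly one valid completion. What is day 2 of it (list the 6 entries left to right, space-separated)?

1 6 4 2 3 5

Day 2, shift 1: day 2 has {5, 4, 2} and shift 1 has {6, 5, 4, 2, 3}, leaving only 1.
Day 2, shift 5: day 2 has {5, 4, 1, 2} and shift 5 has {6, 5, 1}, leaving only 3.
Day 2, shift 2: day 2 has {5, 4, 1, 2, 3} and shift 2 has {4, 2}, leaving only 6.
So day 2 reads: 1 6 4 2 3 5.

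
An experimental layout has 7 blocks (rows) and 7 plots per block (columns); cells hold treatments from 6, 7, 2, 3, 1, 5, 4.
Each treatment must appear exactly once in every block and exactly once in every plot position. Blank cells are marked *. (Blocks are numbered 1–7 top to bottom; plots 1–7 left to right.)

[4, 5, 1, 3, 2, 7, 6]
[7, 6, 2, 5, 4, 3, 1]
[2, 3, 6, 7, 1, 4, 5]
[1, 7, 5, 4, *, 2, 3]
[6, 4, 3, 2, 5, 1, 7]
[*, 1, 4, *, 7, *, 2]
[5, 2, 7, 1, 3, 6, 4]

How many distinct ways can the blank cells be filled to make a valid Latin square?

Block 4, plot 5: eliminating its block and plot leaves {6}.
Block 6, plot 1: eliminating its block and plot leaves {3}.
Block 6, plot 4: eliminating its block and plot leaves {6}.
Block 6, plot 6: eliminating its block and plot leaves {5}.
Only one assignment across all blanks avoids any block or plot repeat, giving 1 completion.

1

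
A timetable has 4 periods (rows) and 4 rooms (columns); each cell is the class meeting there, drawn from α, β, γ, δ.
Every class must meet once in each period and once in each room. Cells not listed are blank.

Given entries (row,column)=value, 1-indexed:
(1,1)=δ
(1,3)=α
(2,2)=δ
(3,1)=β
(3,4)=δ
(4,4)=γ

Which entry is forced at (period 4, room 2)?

β

Period 1, room 4: period 1 has {α, δ} and room 4 has {γ, δ}, leaving only β.
Period 1, room 2: period 1 has {α, β, δ} and room 2 has {δ}, leaving only γ.
Period 2, room 4: period 2 has {δ} and room 4 has {β, γ, δ}, leaving only α.
Period 2, room 1: period 2 has {α, δ} and room 1 has {β, δ}, leaving only γ.
Period 2, room 3: period 2 has {α, γ, δ} and room 3 has {α}, leaving only β.
Period 3, room 2: period 3 has {β, δ} and room 2 has {γ, δ}, leaving only α.
Period 4 already has {γ} and room 2 already has {α, γ, δ}, so period 4, room 2 must be β.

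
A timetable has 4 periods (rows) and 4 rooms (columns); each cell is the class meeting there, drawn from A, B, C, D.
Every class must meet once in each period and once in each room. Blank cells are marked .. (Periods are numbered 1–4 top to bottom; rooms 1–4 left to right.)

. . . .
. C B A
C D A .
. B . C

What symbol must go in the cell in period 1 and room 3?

C

Period 1, room 2: period 1 has {} and room 2 has {B, C, D}, leaving only A.
Period 2, room 1: period 2 has {A, B, C} and room 1 has {C}, leaving only D.
Period 1, room 1: period 1 has {A} and room 1 has {C, D}, leaving only B.
Period 1, room 4: period 1 has {A, B} and room 4 has {A, C}, leaving only D.
Period 1 already has {A, B, D} and room 3 already has {A, B}, so period 1, room 3 must be C.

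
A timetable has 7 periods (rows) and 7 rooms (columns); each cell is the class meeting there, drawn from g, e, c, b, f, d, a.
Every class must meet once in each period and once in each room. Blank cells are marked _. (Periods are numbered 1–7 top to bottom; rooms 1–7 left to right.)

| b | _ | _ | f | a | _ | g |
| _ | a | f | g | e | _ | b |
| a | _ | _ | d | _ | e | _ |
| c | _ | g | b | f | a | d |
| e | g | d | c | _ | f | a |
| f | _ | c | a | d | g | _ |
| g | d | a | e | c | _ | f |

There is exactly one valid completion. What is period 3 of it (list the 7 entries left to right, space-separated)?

Period 3, room 3: period 3 has {e, d, a} and room 3 has {g, c, f, d, a}, leaving only b.
Period 3, room 5: period 3 has {e, b, d, a} and room 5 has {e, c, f, d, a}, leaving only g.
Period 3, room 7: period 3 has {g, e, b, d, a} and room 7 has {g, b, f, d, a}, leaving only c.
Period 3, room 2: period 3 has {g, e, c, b, d, a} and room 2 has {g, d, a}, leaving only f.
So period 3 reads: a f b d g e c.

a f b d g e c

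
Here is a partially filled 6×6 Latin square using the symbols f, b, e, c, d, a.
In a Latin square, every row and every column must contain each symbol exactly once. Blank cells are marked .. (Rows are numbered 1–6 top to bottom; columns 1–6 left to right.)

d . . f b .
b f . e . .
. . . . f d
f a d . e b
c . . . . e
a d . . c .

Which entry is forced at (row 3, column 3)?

Row 3, column 1: row 3 has {f, d} and column 1 has {f, b, c, d, a}, leaving only e.
Row 4, column 4: row 4 has {f, b, e, d, a} and column 4 has {f, e}, leaving only c.
Row 5, column 2: row 5 has {e, c} and column 2 has {f, d, a}, leaving only b.
Row 3, column 2: row 3 has {f, e, d} and column 2 has {f, b, d, a}, leaving only c.
Row 1, column 2: row 1 has {f, b, d} and column 2 has {f, b, c, d, a}, leaving only e.
Row 6, column 4: row 6 has {c, d, a} and column 4 has {f, e, c}, leaving only b.
Row 3, column 4: row 3 has {f, e, c, d} and column 4 has {f, b, e, c}, leaving only a.
Row 3 already has {f, e, c, d, a} and column 3 already has {d}, so row 3, column 3 must be b.

b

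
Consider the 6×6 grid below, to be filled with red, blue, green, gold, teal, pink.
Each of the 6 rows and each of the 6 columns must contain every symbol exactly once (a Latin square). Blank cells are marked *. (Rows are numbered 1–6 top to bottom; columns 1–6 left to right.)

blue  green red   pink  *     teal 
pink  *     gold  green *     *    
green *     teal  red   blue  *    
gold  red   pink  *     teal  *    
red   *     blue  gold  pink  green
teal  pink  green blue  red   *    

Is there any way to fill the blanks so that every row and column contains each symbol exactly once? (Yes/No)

Row 2, column 5: row 2 together with column 5 already contain {red, blue, green, gold, teal, pink} — every symbol — so nothing can go there. The grid has no valid completion.

No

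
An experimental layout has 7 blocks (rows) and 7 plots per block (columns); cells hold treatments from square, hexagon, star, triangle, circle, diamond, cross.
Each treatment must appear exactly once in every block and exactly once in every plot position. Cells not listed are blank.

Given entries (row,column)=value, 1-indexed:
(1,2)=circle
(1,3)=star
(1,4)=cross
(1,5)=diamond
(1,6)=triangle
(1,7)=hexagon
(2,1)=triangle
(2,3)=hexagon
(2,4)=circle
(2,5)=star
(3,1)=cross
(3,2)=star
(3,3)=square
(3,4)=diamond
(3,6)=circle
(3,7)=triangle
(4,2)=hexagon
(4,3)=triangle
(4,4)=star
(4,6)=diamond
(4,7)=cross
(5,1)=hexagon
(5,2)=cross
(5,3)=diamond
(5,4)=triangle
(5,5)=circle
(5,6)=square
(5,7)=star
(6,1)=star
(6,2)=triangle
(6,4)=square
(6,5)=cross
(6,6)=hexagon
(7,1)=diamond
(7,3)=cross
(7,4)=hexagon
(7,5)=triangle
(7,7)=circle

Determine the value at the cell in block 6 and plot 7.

Block 6 already has {square, hexagon, star, triangle, cross} and plot 7 already has {hexagon, star, triangle, circle, cross}, so block 6, plot 7 must be diamond.

diamond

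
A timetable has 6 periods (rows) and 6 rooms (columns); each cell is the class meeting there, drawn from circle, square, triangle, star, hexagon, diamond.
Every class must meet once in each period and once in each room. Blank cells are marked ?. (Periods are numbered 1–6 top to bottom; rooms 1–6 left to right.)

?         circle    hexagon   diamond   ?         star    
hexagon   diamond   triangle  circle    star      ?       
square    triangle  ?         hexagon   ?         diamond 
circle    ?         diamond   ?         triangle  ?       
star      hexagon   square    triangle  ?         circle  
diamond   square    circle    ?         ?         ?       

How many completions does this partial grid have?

1

Period 1, room 1: eliminating its period and room leaves {triangle}.
Period 1, room 5: eliminating its period and room leaves {square}.
Period 2, room 6: eliminating its period and room leaves {square}.
Period 3, room 3: eliminating its period and room leaves {star}.
Period 3, room 5: eliminating its period and room leaves {circle}.
Period 4, room 2: eliminating its period and room leaves {star}.
Period 4, room 4: eliminating its period and room leaves {square, star}.
Period 4, room 6: eliminating its period and room leaves {square, hexagon}.
Period 5, room 5: eliminating its period and room leaves {diamond}.
Period 6, room 4: eliminating its period and room leaves {star}.
Period 6, room 5: eliminating its period and room leaves {hexagon}.
Period 6, room 6: eliminating its period and room leaves {triangle, hexagon}.
Only one assignment across all blanks avoids any period or room repeat, giving 1 completion.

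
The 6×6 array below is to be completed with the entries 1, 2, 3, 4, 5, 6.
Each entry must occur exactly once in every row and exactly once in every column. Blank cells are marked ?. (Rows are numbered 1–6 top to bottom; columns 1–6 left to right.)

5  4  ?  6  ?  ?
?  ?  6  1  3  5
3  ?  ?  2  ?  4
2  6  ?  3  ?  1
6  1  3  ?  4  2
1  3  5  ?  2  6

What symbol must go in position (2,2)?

2

Row 2 already has {1, 3, 5, 6} and column 2 already has {1, 3, 4, 6}, so row 2, column 2 must be 2.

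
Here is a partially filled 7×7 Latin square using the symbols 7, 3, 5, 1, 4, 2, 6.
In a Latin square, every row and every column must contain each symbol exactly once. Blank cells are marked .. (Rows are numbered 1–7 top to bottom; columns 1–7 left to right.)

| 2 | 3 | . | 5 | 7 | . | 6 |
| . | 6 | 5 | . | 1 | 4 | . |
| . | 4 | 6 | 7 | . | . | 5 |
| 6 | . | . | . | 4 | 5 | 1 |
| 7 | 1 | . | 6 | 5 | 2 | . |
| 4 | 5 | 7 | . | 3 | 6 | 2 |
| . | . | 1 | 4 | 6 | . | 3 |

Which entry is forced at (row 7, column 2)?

2

Row 1, column 3: row 1 has {7, 3, 5, 2, 6} and column 3 has {7, 5, 1, 6}, leaving only 4.
Row 1, column 6: row 1 has {7, 3, 5, 4, 2, 6} and column 6 has {5, 4, 2, 6}, leaving only 1.
Row 2, column 1: row 2 has {5, 1, 4, 6} and column 1 has {7, 4, 2, 6}, leaving only 3.
Row 2, column 4: row 2 has {3, 5, 1, 4, 6} and column 4 has {7, 5, 4, 6}, leaving only 2.
Row 2, column 7: row 2 has {3, 5, 1, 4, 2, 6} and column 7 has {3, 5, 1, 2, 6}, leaving only 7.
Row 3, column 1: row 3 has {7, 5, 4, 6} and column 1 has {7, 3, 4, 2, 6}, leaving only 1.
Row 3, column 5: row 3 has {7, 5, 1, 4, 6} and column 5 has {7, 3, 5, 1, 4, 6}, leaving only 2.
Row 3, column 6: row 3 has {7, 5, 1, 4, 2, 6} and column 6 has {5, 1, 4, 2, 6}, leaving only 3.
Row 4, column 4: row 4 has {5, 1, 4, 6} and column 4 has {7, 5, 4, 2, 6}, leaving only 3.
Row 4, column 3: row 4 has {3, 5, 1, 4, 6} and column 3 has {7, 5, 1, 4, 6}, leaving only 2.
Row 4, column 2: row 4 has {3, 5, 1, 4, 2, 6} and column 2 has {3, 5, 1, 4, 6}, leaving only 7.
Row 7 already has {3, 1, 4, 6} and column 2 already has {7, 3, 5, 1, 4, 6}, so row 7, column 2 must be 2.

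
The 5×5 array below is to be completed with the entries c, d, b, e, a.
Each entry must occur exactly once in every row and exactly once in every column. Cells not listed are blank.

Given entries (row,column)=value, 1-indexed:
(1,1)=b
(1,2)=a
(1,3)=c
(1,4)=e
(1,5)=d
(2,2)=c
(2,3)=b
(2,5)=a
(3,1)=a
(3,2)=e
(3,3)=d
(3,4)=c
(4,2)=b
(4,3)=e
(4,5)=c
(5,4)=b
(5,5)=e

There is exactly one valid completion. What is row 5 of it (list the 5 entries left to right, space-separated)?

c d a b e

Row 5, column 2: row 5 has {b, e} and column 2 has {c, b, e, a}, leaving only d.
Row 5, column 1: row 5 has {d, b, e} and column 1 has {b, a}, leaving only c.
Row 5, column 3: row 5 has {c, d, b, e} and column 3 has {c, d, b, e}, leaving only a.
So row 5 reads: c d a b e.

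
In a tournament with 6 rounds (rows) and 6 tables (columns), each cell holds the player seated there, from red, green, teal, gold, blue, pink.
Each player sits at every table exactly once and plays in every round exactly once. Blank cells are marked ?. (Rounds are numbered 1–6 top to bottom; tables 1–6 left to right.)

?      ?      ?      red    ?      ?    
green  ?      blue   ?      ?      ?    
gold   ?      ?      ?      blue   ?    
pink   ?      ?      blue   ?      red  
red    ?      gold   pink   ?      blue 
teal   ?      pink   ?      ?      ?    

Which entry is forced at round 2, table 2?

red

Round 1, table 1: round 1 has {red} and table 1 has {red, green, teal, gold, pink}, leaving only blue.
Round 2, table 2 is narrowed to {red, teal, gold, pink}.
If it were teal, then round 6, table 5 would be left with no valid symbol.
If it were gold, then round 6, table 6 would be left with no valid symbol.
If it were pink, propagating the remaining blanks reaches a contradiction.
So round 2, table 2 must be red.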